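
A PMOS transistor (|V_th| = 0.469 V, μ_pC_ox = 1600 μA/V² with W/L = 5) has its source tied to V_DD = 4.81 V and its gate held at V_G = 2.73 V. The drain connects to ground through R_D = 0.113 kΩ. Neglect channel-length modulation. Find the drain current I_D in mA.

I_D = 10.4 mA

V_SG = V_DD − V_G = 4.81 − 2.73 = 2.08 V, so V_ov = 2.08 − 0.469 = 1.61 V.
k_p = μ_pC_ox · (W/L) = 8 mA/V².
Assume saturation: I_D = ½ k_p V_ov² = 0.5 × 8 × 1.61² = 10.4 mA, giving V_SD = V_DD − I_D R_D = 4.81 − 10.4 × 0.113 = 3.64 V.
V_SD = 3.64 V ≥ V_ov = 1.61 V, confirming saturation.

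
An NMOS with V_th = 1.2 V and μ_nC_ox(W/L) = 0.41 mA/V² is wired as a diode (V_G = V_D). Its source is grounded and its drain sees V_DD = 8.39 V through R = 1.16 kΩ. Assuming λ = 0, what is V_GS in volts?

With gate tied to drain, V_GS = V_DS ≥ V_GS − V_th, so the device is in saturation.
KCL at the drain: ½ k_n (V_GS − V_th)² = (V_DD − V_GS)/R.
Let x = V_GS − 1.2. Then 0.238 x² + x − 7.19 = 0, giving x = 3.78 V (positive root), so V_GS = 4.98 V.
I_D = (V_DD − V_GS)/R = (8.39 − 4.98) / 1.16 = 2.94 mA.

V_GS = 4.98 V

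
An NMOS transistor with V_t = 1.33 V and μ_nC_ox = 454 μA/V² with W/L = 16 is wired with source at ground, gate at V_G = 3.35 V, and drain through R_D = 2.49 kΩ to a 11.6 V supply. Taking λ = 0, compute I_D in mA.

I_D = 4.52 mA

V_GS = V_G = 3.35 V, so V_ov = 3.35 − 1.33 = 2.02 V.
k_n = μ_nC_ox · (W/L) = 7.264 mA/V².
Assume saturation: I_D = ½ k_n V_ov² = 0.5 × 7.264 × 2.02² = 14.8 mA, giving V_DS = V_DD − I_D R_D = 11.6 − 14.8 × 2.49 = -25.3 V.
But -25.3 V < V_ov = 2.02 V, so the device is actually in triode.
In triode I_D = k_n[V_ov V_DS − ½ V_DS²] and I_D = (V_DD − V_DS)/R_D. Equating: 9.04 V_DS² − 37.54 V_DS + 11.6 = 0, giving V_DS = 0.336 V (the root below V_ov).
I_D = (11.6 − 0.336) / 2.49 = 4.52 mA.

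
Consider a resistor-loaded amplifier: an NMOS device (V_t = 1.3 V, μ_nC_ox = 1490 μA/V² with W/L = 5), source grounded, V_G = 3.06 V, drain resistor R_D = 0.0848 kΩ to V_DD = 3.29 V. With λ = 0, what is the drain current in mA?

I_D = 11.5 mA

V_GS = V_G = 3.06 V, so V_ov = 3.06 − 1.3 = 1.76 V.
k_n = μ_nC_ox · (W/L) = 7.45 mA/V².
Assume saturation: I_D = ½ k_n V_ov² = 0.5 × 7.45 × 1.76² = 11.5 mA, giving V_DS = V_DD − I_D R_D = 3.29 − 11.5 × 0.0848 = 2.31 V.
V_DS = 2.31 V ≥ V_ov = 1.76 V, confirming saturation.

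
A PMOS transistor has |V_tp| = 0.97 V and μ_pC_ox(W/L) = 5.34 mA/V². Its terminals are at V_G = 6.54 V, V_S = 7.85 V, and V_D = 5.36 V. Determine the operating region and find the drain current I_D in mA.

V_SG = V_S − V_G = 7.85 − 6.54 = 1.31 V; V_SD = V_S − V_D = 7.85 − 5.36 = 2.49 V.
V_ov = V_SG − |V_tp| = 1.31 − 0.97 = 0.34 V.
Since V_SD = 2.49 V ≥ V_ov = 0.34 V, the device is in saturation.
I_D = ½ k_p V_ov² = 0.5 × 5.34 × 0.34² = 0.309 mA.

Saturation; I_D = 0.309 mA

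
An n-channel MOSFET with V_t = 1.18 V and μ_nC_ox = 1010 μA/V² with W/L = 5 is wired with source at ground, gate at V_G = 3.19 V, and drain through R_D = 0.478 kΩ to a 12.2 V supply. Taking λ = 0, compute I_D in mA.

I_D = 10.2 mA

V_GS = V_G = 3.19 V, so V_ov = 3.19 − 1.18 = 2.01 V.
k_n = μ_nC_ox · (W/L) = 5.05 mA/V².
Assume saturation: I_D = ½ k_n V_ov² = 0.5 × 5.05 × 2.01² = 10.2 mA, giving V_DS = V_DD − I_D R_D = 12.2 − 10.2 × 0.478 = 7.32 V.
V_DS = 7.32 V ≥ V_ov = 2.01 V, confirming saturation.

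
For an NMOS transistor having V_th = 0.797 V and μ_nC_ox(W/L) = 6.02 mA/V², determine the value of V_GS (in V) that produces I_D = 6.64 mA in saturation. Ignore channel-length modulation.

In saturation I_D = ½ k_n (V_GS − V_th)², so V_GS − V_th = √(2 I_D / k_n) = √(2 × 6.64 / 6.02) = 1.49 V.
V_GS = 0.797 + 1.49 = 2.28 V.

V_GS = 2.28 V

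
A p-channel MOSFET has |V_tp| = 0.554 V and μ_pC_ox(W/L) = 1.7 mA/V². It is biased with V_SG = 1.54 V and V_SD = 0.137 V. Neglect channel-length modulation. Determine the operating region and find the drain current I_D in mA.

Triode; I_D = 0.214 mA

V_ov = V_SG − |V_tp| = 1.54 − 0.554 = 0.986 V.
Since V_SD = 0.137 V < V_ov = 0.986 V, the device is in the triode region.
I_D = k_p [V_ov · V_SD − ½ V_SD²] = 1.7 × [0.986 × 0.137 − 0.5 × 0.137²] = 0.214 mA.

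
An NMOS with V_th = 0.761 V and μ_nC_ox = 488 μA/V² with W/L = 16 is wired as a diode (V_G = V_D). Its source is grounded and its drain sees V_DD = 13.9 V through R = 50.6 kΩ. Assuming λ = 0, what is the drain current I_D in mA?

I_D = 0.255 mA

With gate tied to drain, V_GS = V_DS ≥ V_GS − V_th, so the device is in saturation.
k_n = μ_nC_ox · (W/L) = 7.808 mA/V².
KCL at the drain: ½ k_n (V_GS − V_th)² = (V_DD − V_GS)/R.
Let x = V_GS − 0.761. Then 198 x² + x − 13.14 = 0, giving x = 0.255 V (positive root), so V_GS = 1.02 V.
I_D = (V_DD − V_GS)/R = (13.9 − 1.02) / 50.6 = 0.255 mA.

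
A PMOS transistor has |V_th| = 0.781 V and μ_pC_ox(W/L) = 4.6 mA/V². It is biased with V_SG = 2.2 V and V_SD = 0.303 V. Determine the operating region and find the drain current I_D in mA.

Triode; I_D = 1.77 mA

V_ov = V_SG − |V_th| = 2.2 − 0.781 = 1.42 V.
Since V_SD = 0.303 V < V_ov = 1.42 V, the device is in the triode region.
I_D = k_p [V_ov · V_SD − ½ V_SD²] = 4.6 × [1.42 × 0.303 − 0.5 × 0.303²] = 1.77 mA.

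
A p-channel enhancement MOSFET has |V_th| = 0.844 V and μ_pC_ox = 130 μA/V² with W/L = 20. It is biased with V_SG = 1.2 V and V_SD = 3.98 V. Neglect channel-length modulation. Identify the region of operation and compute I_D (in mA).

Saturation; I_D = 0.165 mA

k_p = μ_pC_ox · (W/L) = 2.6 mA/V².
V_ov = V_SG − |V_th| = 1.2 − 0.844 = 0.356 V.
Since V_SD = 3.98 V ≥ V_ov = 0.356 V, the device is in saturation.
I_D = ½ k_p V_ov² = 0.5 × 2.6 × 0.356² = 0.165 mA.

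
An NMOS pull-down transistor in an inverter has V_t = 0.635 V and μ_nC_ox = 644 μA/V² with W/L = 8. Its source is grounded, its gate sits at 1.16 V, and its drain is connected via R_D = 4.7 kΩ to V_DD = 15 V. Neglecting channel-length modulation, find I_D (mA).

I_D = 0.710 mA

V_GS = V_G = 1.16 V, so V_ov = 1.16 − 0.635 = 0.525 V.
k_n = μ_nC_ox · (W/L) = 5.152 mA/V².
Assume saturation: I_D = ½ k_n V_ov² = 0.5 × 5.152 × 0.525² = 0.71 mA, giving V_DS = V_DD − I_D R_D = 15 − 0.71 × 4.7 = 11.7 V.
V_DS = 11.7 V ≥ V_ov = 0.525 V, confirming saturation.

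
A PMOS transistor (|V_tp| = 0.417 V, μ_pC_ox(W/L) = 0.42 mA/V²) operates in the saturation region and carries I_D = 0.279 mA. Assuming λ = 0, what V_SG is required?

V_SG = 1.57 V

In saturation I_D = ½ k_p (V_SG − |V_tp|)², so V_SG − |V_tp| = √(2 I_D / k_p) = √(2 × 0.279 / 0.42) = 1.15 V.
V_SG = 0.417 + 1.15 = 1.57 V.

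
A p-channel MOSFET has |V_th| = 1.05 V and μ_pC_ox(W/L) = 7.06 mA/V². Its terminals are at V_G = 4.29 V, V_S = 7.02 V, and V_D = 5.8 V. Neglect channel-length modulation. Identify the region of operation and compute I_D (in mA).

V_SG = V_S − V_G = 7.02 − 4.29 = 2.73 V; V_SD = V_S − V_D = 7.02 − 5.8 = 1.22 V.
V_ov = V_SG − |V_th| = 2.73 − 1.05 = 1.68 V.
Since V_SD = 1.22 V < V_ov = 1.68 V, the device is in the triode region.
I_D = k_p [V_ov · V_SD − ½ V_SD²] = 7.06 × [1.68 × 1.22 − 0.5 × 1.22²] = 9.22 mA.

Triode; I_D = 9.22 mA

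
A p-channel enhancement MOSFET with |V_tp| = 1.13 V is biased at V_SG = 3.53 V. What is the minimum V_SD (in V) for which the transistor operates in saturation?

V_SD,sat = 2.40 V

The boundary between triode and saturation is V_SD = V_SG − |V_tp| = V_ov.
V_ov = 3.53 − 1.13 = 2.4 V.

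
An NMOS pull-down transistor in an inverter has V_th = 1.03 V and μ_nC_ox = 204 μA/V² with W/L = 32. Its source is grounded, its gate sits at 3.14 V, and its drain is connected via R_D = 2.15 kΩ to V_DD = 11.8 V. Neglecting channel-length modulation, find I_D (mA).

I_D = 5.29 mA

V_GS = V_G = 3.14 V, so V_ov = 3.14 − 1.03 = 2.11 V.
k_n = μ_nC_ox · (W/L) = 6.528 mA/V².
Assume saturation: I_D = ½ k_n V_ov² = 0.5 × 6.528 × 2.11² = 14.5 mA, giving V_DS = V_DD − I_D R_D = 11.8 − 14.5 × 2.15 = -19.4 V.
But -19.4 V < V_ov = 2.11 V, so the device is actually in triode.
In triode I_D = k_n[V_ov V_DS − ½ V_DS²] and I_D = (V_DD − V_DS)/R_D. Equating: 7.02 V_DS² − 30.61 V_DS + 11.8 = 0, giving V_DS = 0.427 V (the root below V_ov).
I_D = (11.8 − 0.427) / 2.15 = 5.29 mA.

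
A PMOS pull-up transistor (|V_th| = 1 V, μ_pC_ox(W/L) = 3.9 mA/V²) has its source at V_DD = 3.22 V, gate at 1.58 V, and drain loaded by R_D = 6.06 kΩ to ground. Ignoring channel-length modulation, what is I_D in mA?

V_SG = V_DD − V_G = 3.22 − 1.58 = 1.64 V, so V_ov = 1.64 − 1 = 0.64 V.
Assume saturation: I_D = ½ k_p V_ov² = 0.5 × 3.9 × 0.64² = 0.799 mA, giving V_SD = V_DD − I_D R_D = 3.22 − 0.799 × 6.06 = -1.62 V.
But -1.62 V < V_ov = 0.64 V, so the device is actually in triode.
In triode I_D = k_p[V_ov V_SD − ½ V_SD²] and I_D = (V_DD − V_SD)/R_D. Equating: 11.8 V_SD² − 16.13 V_SD + 3.22 = 0, giving V_SD = 0.243 V (the root below V_ov).
I_D = (3.22 − 0.243) / 6.06 = 0.491 mA.

I_D = 0.491 mA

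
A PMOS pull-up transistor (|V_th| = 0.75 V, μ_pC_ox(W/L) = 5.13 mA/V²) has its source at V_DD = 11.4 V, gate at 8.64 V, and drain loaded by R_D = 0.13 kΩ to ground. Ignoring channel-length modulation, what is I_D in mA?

I_D = 10.4 mA

V_SG = V_DD − V_G = 11.4 − 8.64 = 2.76 V, so V_ov = 2.76 − 0.75 = 2.01 V.
Assume saturation: I_D = ½ k_p V_ov² = 0.5 × 5.13 × 2.01² = 10.4 mA, giving V_SD = V_DD − I_D R_D = 11.4 − 10.4 × 0.13 = 10.1 V.
V_SD = 10.1 V ≥ V_ov = 2.01 V, confirming saturation.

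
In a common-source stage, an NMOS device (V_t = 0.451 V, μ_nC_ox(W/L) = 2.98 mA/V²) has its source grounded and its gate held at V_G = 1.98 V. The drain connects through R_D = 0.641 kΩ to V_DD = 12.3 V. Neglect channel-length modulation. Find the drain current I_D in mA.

V_GS = V_G = 1.98 V, so V_ov = 1.98 − 0.451 = 1.53 V.
Assume saturation: I_D = ½ k_n V_ov² = 0.5 × 2.98 × 1.53² = 3.48 mA, giving V_DS = V_DD − I_D R_D = 12.3 − 3.48 × 0.641 = 10.1 V.
V_DS = 10.1 V ≥ V_ov = 1.53 V, confirming saturation.

I_D = 3.48 mA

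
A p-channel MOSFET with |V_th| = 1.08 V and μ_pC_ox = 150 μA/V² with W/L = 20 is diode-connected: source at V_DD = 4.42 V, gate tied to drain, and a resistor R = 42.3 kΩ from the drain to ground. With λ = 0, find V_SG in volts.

With gate tied to drain, V_SG = V_SD ≥ V_SG − |V_th|, so the device is in saturation.
k_p = μ_pC_ox · (W/L) = 3 mA/V².
KCL at the drain: ½ k_p (V_SG − |V_th|)² = (V_DD − V_SG)/R.
Let x = V_SG − 1.08. Then 63.4 x² + x − 3.34 = 0, giving x = 0.222 V (positive root), so V_SG = 1.3 V.
I_D = (V_DD − V_SG)/R = (4.42 − 1.3) / 42.3 = 0.0737 mA.

V_SG = 1.30 V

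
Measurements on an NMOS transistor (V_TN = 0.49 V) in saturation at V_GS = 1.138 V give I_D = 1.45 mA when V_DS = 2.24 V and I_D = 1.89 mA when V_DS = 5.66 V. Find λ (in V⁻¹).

With V_GS fixed, I_D ∝ (1 + λ V_DS) in saturation, so I_D2/I_D1 = (1 + λ V_DS2)/(1 + λ V_DS1).
1.89/1.45 = 1.303 = (1 + 5.66 λ)/(1 + 2.24 λ).
Solving: λ (I_D1 V_DS2 − I_D2 V_DS1) = I_D2 − I_D1, so λ = (1.89 − 1.45) / (1.45 × 5.66 − 1.89 × 2.24) = 0.44 / 3.97 = 0.111 V⁻¹.

λ = 0.111 V⁻¹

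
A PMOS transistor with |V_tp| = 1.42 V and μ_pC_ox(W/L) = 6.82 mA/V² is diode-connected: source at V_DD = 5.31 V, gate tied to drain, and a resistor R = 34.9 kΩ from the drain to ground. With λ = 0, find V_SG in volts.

With gate tied to drain, V_SG = V_SD ≥ V_SG − |V_tp|, so the device is in saturation.
KCL at the drain: ½ k_p (V_SG − |V_tp|)² = (V_DD − V_SG)/R.
Let x = V_SG − 1.42. Then 119 x² + x − 3.89 = 0, giving x = 0.177 V (positive root), so V_SG = 1.6 V.
I_D = (V_DD − V_SG)/R = (5.31 − 1.6) / 34.9 = 0.106 mA.

V_SG = 1.60 V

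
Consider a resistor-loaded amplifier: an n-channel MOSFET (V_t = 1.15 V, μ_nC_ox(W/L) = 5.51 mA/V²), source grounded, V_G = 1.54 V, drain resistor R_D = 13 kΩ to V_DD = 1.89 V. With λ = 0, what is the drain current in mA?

I_D = 0.140 mA

V_GS = V_G = 1.54 V, so V_ov = 1.54 − 1.15 = 0.39 V.
Assume saturation: I_D = ½ k_n V_ov² = 0.5 × 5.51 × 0.39² = 0.419 mA, giving V_DS = V_DD − I_D R_D = 1.89 − 0.419 × 13 = -3.56 V.
But -3.56 V < V_ov = 0.39 V, so the device is actually in triode.
In triode I_D = k_n[V_ov V_DS − ½ V_DS²] and I_D = (V_DD − V_DS)/R_D. Equating: 35.8 V_DS² − 28.94 V_DS + 1.89 = 0, giving V_DS = 0.0717 V (the root below V_ov).
I_D = (1.89 − 0.0717) / 13 = 0.14 mA.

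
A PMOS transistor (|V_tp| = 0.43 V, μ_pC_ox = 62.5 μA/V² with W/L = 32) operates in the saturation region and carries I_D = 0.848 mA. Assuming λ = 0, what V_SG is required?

k_p = μ_pC_ox · (W/L) = 2 mA/V².
In saturation I_D = ½ k_p (V_SG − |V_tp|)², so V_SG − |V_tp| = √(2 I_D / k_p) = √(2 × 0.848 / 2) = 0.921 V.
V_SG = 0.43 + 0.921 = 1.35 V.

V_SG = 1.35 V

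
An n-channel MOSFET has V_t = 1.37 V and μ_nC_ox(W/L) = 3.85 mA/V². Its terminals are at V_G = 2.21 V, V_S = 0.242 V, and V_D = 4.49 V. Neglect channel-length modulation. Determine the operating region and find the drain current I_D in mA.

V_GS = V_G − V_S = 2.21 − 0.242 = 1.97 V; V_DS = V_D − V_S = 4.49 − 0.242 = 4.25 V.
V_ov = V_GS − V_t = 1.97 − 1.37 = 0.598 V.
Since V_DS = 4.25 V ≥ V_ov = 0.598 V, the device is in saturation.
I_D = ½ k_n V_ov² = 0.5 × 3.85 × 0.598² = 0.688 mA.

Saturation; I_D = 0.688 mA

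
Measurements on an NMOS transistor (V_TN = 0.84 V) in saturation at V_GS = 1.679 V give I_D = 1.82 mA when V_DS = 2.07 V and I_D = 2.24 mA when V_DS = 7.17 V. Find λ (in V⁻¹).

λ = 0.0499 V⁻¹

With V_GS fixed, I_D ∝ (1 + λ V_DS) in saturation, so I_D2/I_D1 = (1 + λ V_DS2)/(1 + λ V_DS1).
2.24/1.82 = 1.231 = (1 + 7.17 λ)/(1 + 2.07 λ).
Solving: λ (I_D1 V_DS2 − I_D2 V_DS1) = I_D2 − I_D1, so λ = (2.24 − 1.82) / (1.82 × 7.17 − 2.24 × 2.07) = 0.42 / 8.41 = 0.0499 V⁻¹.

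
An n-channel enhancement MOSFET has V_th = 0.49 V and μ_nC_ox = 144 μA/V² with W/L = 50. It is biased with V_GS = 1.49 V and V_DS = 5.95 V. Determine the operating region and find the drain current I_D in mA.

Saturation; I_D = 3.60 mA

k_n = μ_nC_ox · (W/L) = 7.2 mA/V².
V_ov = V_GS − V_th = 1.49 − 0.49 = 1 V.
Since V_DS = 5.95 V ≥ V_ov = 1 V, the device is in saturation.
I_D = ½ k_n V_ov² = 0.5 × 7.2 × 1² = 3.6 mA.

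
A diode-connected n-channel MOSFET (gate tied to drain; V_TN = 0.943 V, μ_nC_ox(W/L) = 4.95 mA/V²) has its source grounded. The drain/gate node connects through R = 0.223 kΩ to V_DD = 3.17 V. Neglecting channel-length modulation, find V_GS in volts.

V_GS = 2.24 V

With gate tied to drain, V_GS = V_DS ≥ V_GS − V_TN, so the device is in saturation.
KCL at the drain: ½ k_n (V_GS − V_TN)² = (V_DD − V_GS)/R.
Let x = V_GS − 0.943. Then 0.552 x² + x − 2.227 = 0, giving x = 1.3 V (positive root), so V_GS = 2.24 V.
I_D = (V_DD − V_GS)/R = (3.17 − 2.24) / 0.223 = 4.17 mA.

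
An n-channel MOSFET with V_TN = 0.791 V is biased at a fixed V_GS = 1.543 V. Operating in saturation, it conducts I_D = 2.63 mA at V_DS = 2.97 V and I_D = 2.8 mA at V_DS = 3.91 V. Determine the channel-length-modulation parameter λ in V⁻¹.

With V_GS fixed, I_D ∝ (1 + λ V_DS) in saturation, so I_D2/I_D1 = (1 + λ V_DS2)/(1 + λ V_DS1).
2.8/2.63 = 1.065 = (1 + 3.91 λ)/(1 + 2.97 λ).
Solving: λ (I_D1 V_DS2 − I_D2 V_DS1) = I_D2 − I_D1, so λ = (2.8 − 2.63) / (2.63 × 3.91 − 2.8 × 2.97) = 0.17 / 1.97 = 0.0864 V⁻¹.

λ = 0.0864 V⁻¹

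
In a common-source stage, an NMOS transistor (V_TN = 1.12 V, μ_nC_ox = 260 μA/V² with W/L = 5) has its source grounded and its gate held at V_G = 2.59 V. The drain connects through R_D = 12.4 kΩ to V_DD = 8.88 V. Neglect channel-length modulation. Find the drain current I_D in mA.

I_D = 0.683 mA

V_GS = V_G = 2.59 V, so V_ov = 2.59 − 1.12 = 1.47 V.
k_n = μ_nC_ox · (W/L) = 1.3 mA/V².
Assume saturation: I_D = ½ k_n V_ov² = 0.5 × 1.3 × 1.47² = 1.4 mA, giving V_DS = V_DD − I_D R_D = 8.88 − 1.4 × 12.4 = -8.54 V.
But -8.54 V < V_ov = 1.47 V, so the device is actually in triode.
In triode I_D = k_n[V_ov V_DS − ½ V_DS²] and I_D = (V_DD − V_DS)/R_D. Equating: 8.06 V_DS² − 24.7 V_DS + 8.88 = 0, giving V_DS = 0.416 V (the root below V_ov).
I_D = (8.88 − 0.416) / 12.4 = 0.683 mA.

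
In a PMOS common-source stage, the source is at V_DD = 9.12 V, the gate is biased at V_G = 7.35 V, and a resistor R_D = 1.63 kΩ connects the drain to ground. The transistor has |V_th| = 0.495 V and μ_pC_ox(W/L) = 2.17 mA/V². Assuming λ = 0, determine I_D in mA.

V_SG = V_DD − V_G = 9.12 − 7.35 = 1.77 V, so V_ov = 1.77 − 0.495 = 1.27 V.
Assume saturation: I_D = ½ k_p V_ov² = 0.5 × 2.17 × 1.27² = 1.76 mA, giving V_SD = V_DD − I_D R_D = 9.12 − 1.76 × 1.63 = 6.25 V.
V_SD = 6.25 V ≥ V_ov = 1.27 V, confirming saturation.

I_D = 1.76 mA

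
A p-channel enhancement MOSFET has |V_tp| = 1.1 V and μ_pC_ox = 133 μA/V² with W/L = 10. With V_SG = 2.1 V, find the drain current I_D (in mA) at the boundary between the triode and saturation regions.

At the boundary V_SD = V_ov = V_SG − |V_tp| = 2.1 − 1.1 = 1 V.
k_p = μ_pC_ox · (W/L) = 1.33 mA/V².
I_D = ½ k_p V_ov² = 0.5 × 1.33 × 1² = 0.665 mA.

I_D = 0.665 mA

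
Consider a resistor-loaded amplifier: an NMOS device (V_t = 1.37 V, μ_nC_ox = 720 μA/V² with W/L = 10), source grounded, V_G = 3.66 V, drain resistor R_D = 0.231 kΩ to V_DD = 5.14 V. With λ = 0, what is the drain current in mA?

I_D = 16.1 mA

V_GS = V_G = 3.66 V, so V_ov = 3.66 − 1.37 = 2.29 V.
k_n = μ_nC_ox · (W/L) = 7.2 mA/V².
Assume saturation: I_D = ½ k_n V_ov² = 0.5 × 7.2 × 2.29² = 18.9 mA, giving V_DS = V_DD − I_D R_D = 5.14 − 18.9 × 0.231 = 0.779 V.
But 0.779 V < V_ov = 2.29 V, so the device is actually in triode.
In triode I_D = k_n[V_ov V_DS − ½ V_DS²] and I_D = (V_DD − V_DS)/R_D. Equating: 0.832 V_DS² − 4.809 V_DS + 5.14 = 0, giving V_DS = 1.42 V (the root below V_ov).
I_D = (5.14 − 1.42) / 0.231 = 16.1 mA.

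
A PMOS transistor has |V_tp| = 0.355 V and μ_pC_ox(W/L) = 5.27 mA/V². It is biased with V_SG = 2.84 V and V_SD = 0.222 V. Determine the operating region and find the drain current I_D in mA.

V_ov = V_SG − |V_tp| = 2.84 − 0.355 = 2.48 V.
Since V_SD = 0.222 V < V_ov = 2.48 V, the device is in the triode region.
I_D = k_p [V_ov · V_SD − ½ V_SD²] = 5.27 × [2.48 × 0.222 − 0.5 × 0.222²] = 2.78 mA.

Triode; I_D = 2.78 mA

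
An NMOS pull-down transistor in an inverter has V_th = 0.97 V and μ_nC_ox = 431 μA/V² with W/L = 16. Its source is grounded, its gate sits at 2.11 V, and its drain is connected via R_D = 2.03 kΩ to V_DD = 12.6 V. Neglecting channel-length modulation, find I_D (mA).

V_GS = V_G = 2.11 V, so V_ov = 2.11 − 0.97 = 1.14 V.
k_n = μ_nC_ox · (W/L) = 6.896 mA/V².
Assume saturation: I_D = ½ k_n V_ov² = 0.5 × 6.896 × 1.14² = 4.48 mA, giving V_DS = V_DD − I_D R_D = 12.6 − 4.48 × 2.03 = 3.5 V.
V_DS = 3.5 V ≥ V_ov = 1.14 V, confirming saturation.

I_D = 4.48 mA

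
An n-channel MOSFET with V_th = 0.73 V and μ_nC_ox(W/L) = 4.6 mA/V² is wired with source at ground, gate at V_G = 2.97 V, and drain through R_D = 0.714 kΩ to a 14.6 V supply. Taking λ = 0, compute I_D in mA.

V_GS = V_G = 2.97 V, so V_ov = 2.97 − 0.73 = 2.24 V.
Assume saturation: I_D = ½ k_n V_ov² = 0.5 × 4.6 × 2.24² = 11.5 mA, giving V_DS = V_DD − I_D R_D = 14.6 − 11.5 × 0.714 = 6.36 V.
V_DS = 6.36 V ≥ V_ov = 2.24 V, confirming saturation.

I_D = 11.5 mA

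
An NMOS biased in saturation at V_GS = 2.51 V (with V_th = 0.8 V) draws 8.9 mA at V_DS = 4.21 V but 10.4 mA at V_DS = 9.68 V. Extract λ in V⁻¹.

With V_GS fixed, I_D ∝ (1 + λ V_DS) in saturation, so I_D2/I_D1 = (1 + λ V_DS2)/(1 + λ V_DS1).
10.4/8.9 = 1.169 = (1 + 9.68 λ)/(1 + 4.21 λ).
Solving: λ (I_D1 V_DS2 − I_D2 V_DS1) = I_D2 − I_D1, so λ = (10.4 − 8.9) / (8.9 × 9.68 − 10.4 × 4.21) = 1.5 / 42.4 = 0.0354 V⁻¹.

λ = 0.0354 V⁻¹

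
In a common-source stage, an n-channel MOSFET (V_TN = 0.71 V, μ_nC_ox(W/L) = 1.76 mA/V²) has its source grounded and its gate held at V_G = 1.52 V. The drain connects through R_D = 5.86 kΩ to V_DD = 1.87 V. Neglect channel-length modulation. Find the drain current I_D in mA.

I_D = 0.280 mA

V_GS = V_G = 1.52 V, so V_ov = 1.52 − 0.71 = 0.81 V.
Assume saturation: I_D = ½ k_n V_ov² = 0.5 × 1.76 × 0.81² = 0.577 mA, giving V_DS = V_DD − I_D R_D = 1.87 − 0.577 × 5.86 = -1.51 V.
But -1.51 V < V_ov = 0.81 V, so the device is actually in triode.
In triode I_D = k_n[V_ov V_DS − ½ V_DS²] and I_D = (V_DD − V_DS)/R_D. Equating: 5.16 V_DS² − 9.354 V_DS + 1.87 = 0, giving V_DS = 0.229 V (the root below V_ov).
I_D = (1.87 − 0.229) / 5.86 = 0.28 mA.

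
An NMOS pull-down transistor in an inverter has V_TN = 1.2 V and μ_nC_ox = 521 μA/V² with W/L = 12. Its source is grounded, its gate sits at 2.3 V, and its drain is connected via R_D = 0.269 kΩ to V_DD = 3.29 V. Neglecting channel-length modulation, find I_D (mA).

I_D = 3.78 mA

V_GS = V_G = 2.3 V, so V_ov = 2.3 − 1.2 = 1.1 V.
k_n = μ_nC_ox · (W/L) = 6.252 mA/V².
Assume saturation: I_D = ½ k_n V_ov² = 0.5 × 6.252 × 1.1² = 3.78 mA, giving V_DS = V_DD − I_D R_D = 3.29 − 3.78 × 0.269 = 2.27 V.
V_DS = 2.27 V ≥ V_ov = 1.1 V, confirming saturation.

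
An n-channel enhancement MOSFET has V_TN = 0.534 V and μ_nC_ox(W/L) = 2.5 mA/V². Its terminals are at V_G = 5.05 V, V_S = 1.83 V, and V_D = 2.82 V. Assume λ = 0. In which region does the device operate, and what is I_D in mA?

V_GS = V_G − V_S = 5.05 − 1.83 = 3.22 V; V_DS = V_D − V_S = 2.82 − 1.83 = 0.99 V.
V_ov = V_GS − V_TN = 3.22 − 0.534 = 2.69 V.
Since V_DS = 0.99 V < V_ov = 2.69 V, the device is in the triode region.
I_D = k_n [V_ov · V_DS − ½ V_DS²] = 2.5 × [2.69 × 0.99 − 0.5 × 0.99²] = 5.42 mA.

Triode; I_D = 5.42 mA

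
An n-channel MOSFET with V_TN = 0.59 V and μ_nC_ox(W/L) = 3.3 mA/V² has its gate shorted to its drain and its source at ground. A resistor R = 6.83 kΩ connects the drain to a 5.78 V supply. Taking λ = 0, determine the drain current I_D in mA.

I_D = 0.667 mA

With gate tied to drain, V_GS = V_DS ≥ V_GS − V_TN, so the device is in saturation.
KCL at the drain: ½ k_n (V_GS − V_TN)² = (V_DD − V_GS)/R.
Let x = V_GS − 0.59. Then 11.3 x² + x − 5.19 = 0, giving x = 0.636 V (positive root), so V_GS = 1.23 V.
I_D = (V_DD − V_GS)/R = (5.78 − 1.23) / 6.83 = 0.667 mA.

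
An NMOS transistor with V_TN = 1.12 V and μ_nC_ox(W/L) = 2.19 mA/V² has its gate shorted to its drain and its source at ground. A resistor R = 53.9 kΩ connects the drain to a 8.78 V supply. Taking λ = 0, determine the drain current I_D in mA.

I_D = 0.136 mA

With gate tied to drain, V_GS = V_DS ≥ V_GS − V_TN, so the device is in saturation.
KCL at the drain: ½ k_n (V_GS − V_TN)² = (V_DD − V_GS)/R.
Let x = V_GS − 1.12. Then 59 x² + x − 7.66 = 0, giving x = 0.352 V (positive root), so V_GS = 1.47 V.
I_D = (V_DD − V_GS)/R = (8.78 − 1.47) / 53.9 = 0.136 mA.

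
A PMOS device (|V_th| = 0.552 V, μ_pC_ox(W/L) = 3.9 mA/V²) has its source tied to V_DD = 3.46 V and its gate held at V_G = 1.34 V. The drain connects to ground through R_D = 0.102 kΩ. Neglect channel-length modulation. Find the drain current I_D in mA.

V_SG = V_DD − V_G = 3.46 − 1.34 = 2.12 V, so V_ov = 2.12 − 0.552 = 1.57 V.
Assume saturation: I_D = ½ k_p V_ov² = 0.5 × 3.9 × 1.57² = 4.79 mA, giving V_SD = V_DD − I_D R_D = 3.46 − 4.79 × 0.102 = 2.97 V.
V_SD = 2.97 V ≥ V_ov = 1.57 V, confirming saturation.

I_D = 4.79 mA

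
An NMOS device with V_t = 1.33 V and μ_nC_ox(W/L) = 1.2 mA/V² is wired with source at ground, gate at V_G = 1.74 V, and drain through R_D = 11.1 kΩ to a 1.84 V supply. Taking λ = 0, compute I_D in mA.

I_D = 0.101 mA

V_GS = V_G = 1.74 V, so V_ov = 1.74 − 1.33 = 0.41 V.
Assume saturation: I_D = ½ k_n V_ov² = 0.5 × 1.2 × 0.41² = 0.101 mA, giving V_DS = V_DD − I_D R_D = 1.84 − 0.101 × 11.1 = 0.72 V.
V_DS = 0.72 V ≥ V_ov = 0.41 V, confirming saturation.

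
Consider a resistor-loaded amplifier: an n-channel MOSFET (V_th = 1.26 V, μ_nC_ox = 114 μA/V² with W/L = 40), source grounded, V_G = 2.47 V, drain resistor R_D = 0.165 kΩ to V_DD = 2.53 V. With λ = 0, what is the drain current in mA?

I_D = 3.34 mA

V_GS = V_G = 2.47 V, so V_ov = 2.47 − 1.26 = 1.21 V.
k_n = μ_nC_ox · (W/L) = 4.56 mA/V².
Assume saturation: I_D = ½ k_n V_ov² = 0.5 × 4.56 × 1.21² = 3.34 mA, giving V_DS = V_DD − I_D R_D = 2.53 − 3.34 × 0.165 = 1.98 V.
V_DS = 1.98 V ≥ V_ov = 1.21 V, confirming saturation.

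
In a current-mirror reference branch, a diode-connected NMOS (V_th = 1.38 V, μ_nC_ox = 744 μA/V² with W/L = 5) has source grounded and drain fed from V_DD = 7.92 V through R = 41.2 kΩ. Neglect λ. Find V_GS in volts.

V_GS = 1.67 V

With gate tied to drain, V_GS = V_DS ≥ V_GS − V_th, so the device is in saturation.
k_n = μ_nC_ox · (W/L) = 3.72 mA/V².
KCL at the drain: ½ k_n (V_GS − V_th)² = (V_DD − V_GS)/R.
Let x = V_GS − 1.38. Then 76.6 x² + x − 6.54 = 0, giving x = 0.286 V (positive root), so V_GS = 1.67 V.
I_D = (V_DD − V_GS)/R = (7.92 − 1.67) / 41.2 = 0.152 mA.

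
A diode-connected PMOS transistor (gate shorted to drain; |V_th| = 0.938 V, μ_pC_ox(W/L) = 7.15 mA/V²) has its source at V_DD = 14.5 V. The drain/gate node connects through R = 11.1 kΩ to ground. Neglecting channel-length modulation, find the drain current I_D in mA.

I_D = 1.17 mA

With gate tied to drain, V_SG = V_SD ≥ V_SG − |V_th|, so the device is in saturation.
KCL at the drain: ½ k_p (V_SG − |V_th|)² = (V_DD − V_SG)/R.
Let x = V_SG − 0.938. Then 39.7 x² + x − 13.56 = 0, giving x = 0.572 V (positive root), so V_SG = 1.51 V.
I_D = (V_DD − V_SG)/R = (14.5 − 1.51) / 11.1 = 1.17 mA.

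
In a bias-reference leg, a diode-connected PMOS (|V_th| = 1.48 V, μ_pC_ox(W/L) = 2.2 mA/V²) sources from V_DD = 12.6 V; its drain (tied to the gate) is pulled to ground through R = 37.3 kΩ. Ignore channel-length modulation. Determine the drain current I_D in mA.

I_D = 0.284 mA

With gate tied to drain, V_SG = V_SD ≥ V_SG − |V_th|, so the device is in saturation.
KCL at the drain: ½ k_p (V_SG − |V_th|)² = (V_DD − V_SG)/R.
Let x = V_SG − 1.48. Then 41 x² + x − 11.12 = 0, giving x = 0.509 V (positive root), so V_SG = 1.99 V.
I_D = (V_DD − V_SG)/R = (12.6 − 1.99) / 37.3 = 0.284 mA.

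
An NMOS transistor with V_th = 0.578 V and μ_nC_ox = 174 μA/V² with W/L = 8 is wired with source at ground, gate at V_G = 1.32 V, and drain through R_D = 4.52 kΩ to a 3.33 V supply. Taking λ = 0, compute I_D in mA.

V_GS = V_G = 1.32 V, so V_ov = 1.32 − 0.578 = 0.742 V.
k_n = μ_nC_ox · (W/L) = 1.392 mA/V².
Assume saturation: I_D = ½ k_n V_ov² = 0.5 × 1.392 × 0.742² = 0.383 mA, giving V_DS = V_DD − I_D R_D = 3.33 − 0.383 × 4.52 = 1.6 V.
V_DS = 1.6 V ≥ V_ov = 0.742 V, confirming saturation.

I_D = 0.383 mA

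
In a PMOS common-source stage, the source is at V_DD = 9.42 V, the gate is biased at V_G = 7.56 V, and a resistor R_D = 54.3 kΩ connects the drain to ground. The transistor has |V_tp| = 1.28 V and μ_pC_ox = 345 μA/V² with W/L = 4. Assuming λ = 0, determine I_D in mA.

I_D = 0.168 mA

V_SG = V_DD − V_G = 9.42 − 7.56 = 1.86 V, so V_ov = 1.86 − 1.28 = 0.58 V.
k_p = μ_pC_ox · (W/L) = 1.38 mA/V².
Assume saturation: I_D = ½ k_p V_ov² = 0.5 × 1.38 × 0.58² = 0.232 mA, giving V_SD = V_DD − I_D R_D = 9.42 − 0.232 × 54.3 = -3.18 V.
But -3.18 V < V_ov = 0.58 V, so the device is actually in triode.
In triode I_D = k_p[V_ov V_SD − ½ V_SD²] and I_D = (V_DD − V_SD)/R_D. Equating: 37.5 V_SD² − 44.46 V_SD + 9.42 = 0, giving V_SD = 0.276 V (the root below V_ov).
I_D = (9.42 − 0.276) / 54.3 = 0.168 mA.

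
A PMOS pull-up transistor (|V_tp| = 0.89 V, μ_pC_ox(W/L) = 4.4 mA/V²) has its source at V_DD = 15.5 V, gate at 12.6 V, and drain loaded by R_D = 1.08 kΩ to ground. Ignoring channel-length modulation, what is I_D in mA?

V_SG = V_DD − V_G = 15.5 − 12.6 = 2.9 V, so V_ov = 2.9 − 0.89 = 2.01 V.
Assume saturation: I_D = ½ k_p V_ov² = 0.5 × 4.4 × 2.01² = 8.89 mA, giving V_SD = V_DD − I_D R_D = 15.5 − 8.89 × 1.08 = 5.9 V.
V_SD = 5.9 V ≥ V_ov = 2.01 V, confirming saturation.

I_D = 8.89 mA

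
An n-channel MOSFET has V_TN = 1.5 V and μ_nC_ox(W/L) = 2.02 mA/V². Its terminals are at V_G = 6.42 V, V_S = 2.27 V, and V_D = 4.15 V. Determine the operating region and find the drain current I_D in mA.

Triode; I_D = 6.49 mA

V_GS = V_G − V_S = 6.42 − 2.27 = 4.15 V; V_DS = V_D − V_S = 4.15 − 2.27 = 1.88 V.
V_ov = V_GS − V_TN = 4.15 − 1.5 = 2.65 V.
Since V_DS = 1.88 V < V_ov = 2.65 V, the device is in the triode region.
I_D = k_n [V_ov · V_DS − ½ V_DS²] = 2.02 × [2.65 × 1.88 − 0.5 × 1.88²] = 6.49 mA.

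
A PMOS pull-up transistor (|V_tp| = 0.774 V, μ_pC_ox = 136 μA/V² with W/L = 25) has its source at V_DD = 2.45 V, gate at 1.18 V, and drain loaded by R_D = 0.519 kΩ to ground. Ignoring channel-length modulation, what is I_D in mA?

I_D = 0.418 mA

V_SG = V_DD − V_G = 2.45 − 1.18 = 1.27 V, so V_ov = 1.27 − 0.774 = 0.496 V.
k_p = μ_pC_ox · (W/L) = 3.4 mA/V².
Assume saturation: I_D = ½ k_p V_ov² = 0.5 × 3.4 × 0.496² = 0.418 mA, giving V_SD = V_DD − I_D R_D = 2.45 − 0.418 × 0.519 = 2.23 V.
V_SD = 2.23 V ≥ V_ov = 0.496 V, confirming saturation.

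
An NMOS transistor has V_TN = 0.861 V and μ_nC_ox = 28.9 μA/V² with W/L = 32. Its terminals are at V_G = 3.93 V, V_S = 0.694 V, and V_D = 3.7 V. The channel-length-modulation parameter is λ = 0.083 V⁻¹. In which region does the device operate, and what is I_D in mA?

V_GS = V_G − V_S = 3.93 − 0.694 = 3.24 V; V_DS = V_D − V_S = 3.7 − 0.694 = 3.01 V.
k_n = μ_nC_ox · (W/L) = 0.9248 mA/V².
V_ov = V_GS − V_TN = 3.24 − 0.861 = 2.38 V.
Since V_DS = 3.01 V ≥ V_ov = 2.38 V, the device is in saturation.
I_D = ½ k_n V_ov² (1 + λ V_DS) = 0.5 × 0.9248 × 2.38² × (1 + 0.083 × 3.01) = 3.26 mA.

Saturation; I_D = 3.26 mA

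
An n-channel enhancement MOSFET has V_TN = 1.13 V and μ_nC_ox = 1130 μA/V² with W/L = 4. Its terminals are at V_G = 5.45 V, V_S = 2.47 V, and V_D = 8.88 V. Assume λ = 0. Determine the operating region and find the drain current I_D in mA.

Saturation; I_D = 7.73 mA

V_GS = V_G − V_S = 5.45 − 2.47 = 2.98 V; V_DS = V_D − V_S = 8.88 − 2.47 = 6.41 V.
k_n = μ_nC_ox · (W/L) = 4.52 mA/V².
V_ov = V_GS − V_TN = 2.98 − 1.13 = 1.85 V.
Since V_DS = 6.41 V ≥ V_ov = 1.85 V, the device is in saturation.
I_D = ½ k_n V_ov² = 0.5 × 4.52 × 1.85² = 7.73 mA.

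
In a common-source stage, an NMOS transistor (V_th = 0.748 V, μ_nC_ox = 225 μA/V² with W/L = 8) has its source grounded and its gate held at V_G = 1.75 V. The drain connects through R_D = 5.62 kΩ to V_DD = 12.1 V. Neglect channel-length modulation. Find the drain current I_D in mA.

V_GS = V_G = 1.75 V, so V_ov = 1.75 − 0.748 = 1 V.
k_n = μ_nC_ox · (W/L) = 1.8 mA/V².
Assume saturation: I_D = ½ k_n V_ov² = 0.5 × 1.8 × 1² = 0.904 mA, giving V_DS = V_DD − I_D R_D = 12.1 − 0.904 × 5.62 = 7.02 V.
V_DS = 7.02 V ≥ V_ov = 1 V, confirming saturation.

I_D = 0.904 mA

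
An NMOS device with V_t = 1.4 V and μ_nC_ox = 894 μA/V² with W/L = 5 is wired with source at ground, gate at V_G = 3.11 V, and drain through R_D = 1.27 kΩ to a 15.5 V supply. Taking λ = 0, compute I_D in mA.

I_D = 6.54 mA

V_GS = V_G = 3.11 V, so V_ov = 3.11 − 1.4 = 1.71 V.
k_n = μ_nC_ox · (W/L) = 4.47 mA/V².
Assume saturation: I_D = ½ k_n V_ov² = 0.5 × 4.47 × 1.71² = 6.54 mA, giving V_DS = V_DD − I_D R_D = 15.5 − 6.54 × 1.27 = 7.2 V.
V_DS = 7.2 V ≥ V_ov = 1.71 V, confirming saturation.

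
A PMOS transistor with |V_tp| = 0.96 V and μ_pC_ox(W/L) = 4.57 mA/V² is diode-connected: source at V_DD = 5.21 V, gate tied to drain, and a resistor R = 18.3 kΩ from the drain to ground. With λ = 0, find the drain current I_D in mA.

With gate tied to drain, V_SG = V_SD ≥ V_SG − |V_tp|, so the device is in saturation.
KCL at the drain: ½ k_p (V_SG − |V_tp|)² = (V_DD − V_SG)/R.
Let x = V_SG − 0.96. Then 41.8 x² + x − 4.25 = 0, giving x = 0.307 V (positive root), so V_SG = 1.27 V.
I_D = (V_DD − V_SG)/R = (5.21 − 1.27) / 18.3 = 0.215 mA.

I_D = 0.215 mA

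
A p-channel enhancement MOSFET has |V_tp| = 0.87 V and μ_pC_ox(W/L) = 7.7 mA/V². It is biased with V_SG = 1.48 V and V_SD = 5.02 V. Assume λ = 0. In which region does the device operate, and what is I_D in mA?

Saturation; I_D = 1.43 mA

V_ov = V_SG − |V_tp| = 1.48 − 0.87 = 0.61 V.
Since V_SD = 5.02 V ≥ V_ov = 0.61 V, the device is in saturation.
I_D = ½ k_p V_ov² = 0.5 × 7.7 × 0.61² = 1.43 mA.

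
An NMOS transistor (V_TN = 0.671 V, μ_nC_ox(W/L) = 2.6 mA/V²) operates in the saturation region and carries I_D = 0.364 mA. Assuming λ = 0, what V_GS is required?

V_GS = 1.20 V

In saturation I_D = ½ k_n (V_GS − V_TN)², so V_GS − V_TN = √(2 I_D / k_n) = √(2 × 0.364 / 2.6) = 0.529 V.
V_GS = 0.671 + 0.529 = 1.2 V.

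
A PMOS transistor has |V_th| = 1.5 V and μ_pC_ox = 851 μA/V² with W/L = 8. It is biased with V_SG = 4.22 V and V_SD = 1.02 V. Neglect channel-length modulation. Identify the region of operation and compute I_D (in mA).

k_p = μ_pC_ox · (W/L) = 6.808 mA/V².
V_ov = V_SG − |V_th| = 4.22 − 1.5 = 2.72 V.
Since V_SD = 1.02 V < V_ov = 2.72 V, the device is in the triode region.
I_D = k_p [V_ov · V_SD − ½ V_SD²] = 6.808 × [2.72 × 1.02 − 0.5 × 1.02²] = 15.3 mA.

Triode; I_D = 15.3 mA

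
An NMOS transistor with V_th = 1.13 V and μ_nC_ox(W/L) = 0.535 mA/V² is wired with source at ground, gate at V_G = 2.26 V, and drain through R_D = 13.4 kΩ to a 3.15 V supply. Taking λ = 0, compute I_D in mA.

V_GS = V_G = 2.26 V, so V_ov = 2.26 − 1.13 = 1.13 V.
Assume saturation: I_D = ½ k_n V_ov² = 0.5 × 0.535 × 1.13² = 0.342 mA, giving V_DS = V_DD − I_D R_D = 3.15 − 0.342 × 13.4 = -1.43 V.
But -1.43 V < V_ov = 1.13 V, so the device is actually in triode.
In triode I_D = k_n[V_ov V_DS − ½ V_DS²] and I_D = (V_DD − V_DS)/R_D. Equating: 3.58 V_DS² − 9.101 V_DS + 3.15 = 0, giving V_DS = 0.413 V (the root below V_ov).
I_D = (3.15 − 0.413) / 13.4 = 0.204 mA.

I_D = 0.204 mA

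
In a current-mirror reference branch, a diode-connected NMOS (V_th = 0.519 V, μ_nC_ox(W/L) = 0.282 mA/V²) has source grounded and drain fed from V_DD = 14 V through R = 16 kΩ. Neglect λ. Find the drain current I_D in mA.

With gate tied to drain, V_GS = V_DS ≥ V_GS − V_th, so the device is in saturation.
KCL at the drain: ½ k_n (V_GS − V_th)² = (V_DD − V_GS)/R.
Let x = V_GS − 0.519. Then 2.26 x² + x − 13.48 = 0, giving x = 2.23 V (positive root), so V_GS = 2.75 V.
I_D = (V_DD − V_GS)/R = (14 − 2.75) / 16 = 0.703 mA.

I_D = 0.703 mA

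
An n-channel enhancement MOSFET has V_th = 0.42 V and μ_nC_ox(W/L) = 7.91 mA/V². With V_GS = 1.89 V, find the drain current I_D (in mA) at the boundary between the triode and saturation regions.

At the boundary V_DS = V_ov = V_GS − V_th = 1.89 − 0.42 = 1.47 V.
I_D = ½ k_n V_ov² = 0.5 × 7.91 × 1.47² = 8.55 mA.

I_D = 8.55 mA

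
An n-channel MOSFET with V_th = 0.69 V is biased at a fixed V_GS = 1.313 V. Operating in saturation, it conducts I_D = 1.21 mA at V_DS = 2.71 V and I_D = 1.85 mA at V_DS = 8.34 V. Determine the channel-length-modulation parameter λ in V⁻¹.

λ = 0.126 V⁻¹

With V_GS fixed, I_D ∝ (1 + λ V_DS) in saturation, so I_D2/I_D1 = (1 + λ V_DS2)/(1 + λ V_DS1).
1.85/1.21 = 1.529 = (1 + 8.34 λ)/(1 + 2.71 λ).
Solving: λ (I_D1 V_DS2 − I_D2 V_DS1) = I_D2 − I_D1, so λ = (1.85 − 1.21) / (1.21 × 8.34 − 1.85 × 2.71) = 0.64 / 5.08 = 0.126 V⁻¹.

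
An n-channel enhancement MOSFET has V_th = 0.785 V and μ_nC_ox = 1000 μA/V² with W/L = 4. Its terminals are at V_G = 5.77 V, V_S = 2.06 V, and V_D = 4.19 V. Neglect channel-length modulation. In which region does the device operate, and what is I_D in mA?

V_GS = V_G − V_S = 5.77 − 2.06 = 3.71 V; V_DS = V_D − V_S = 4.19 − 2.06 = 2.13 V.
k_n = μ_nC_ox · (W/L) = 4 mA/V².
V_ov = V_GS − V_th = 3.71 − 0.785 = 2.92 V.
Since V_DS = 2.13 V < V_ov = 2.92 V, the device is in the triode region.
I_D = k_n [V_ov · V_DS − ½ V_DS²] = 4 × [2.92 × 2.13 − 0.5 × 2.13²] = 15.8 mA.

Triode; I_D = 15.8 mA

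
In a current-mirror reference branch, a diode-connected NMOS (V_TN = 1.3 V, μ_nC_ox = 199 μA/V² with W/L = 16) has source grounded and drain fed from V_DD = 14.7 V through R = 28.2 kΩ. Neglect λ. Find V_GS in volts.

V_GS = 1.84 V

With gate tied to drain, V_GS = V_DS ≥ V_GS − V_TN, so the device is in saturation.
k_n = μ_nC_ox · (W/L) = 3.184 mA/V².
KCL at the drain: ½ k_n (V_GS − V_TN)² = (V_DD − V_GS)/R.
Let x = V_GS − 1.3. Then 44.9 x² + x − 13.4 = 0, giving x = 0.535 V (positive root), so V_GS = 1.84 V.
I_D = (V_DD − V_GS)/R = (14.7 − 1.84) / 28.2 = 0.456 mA.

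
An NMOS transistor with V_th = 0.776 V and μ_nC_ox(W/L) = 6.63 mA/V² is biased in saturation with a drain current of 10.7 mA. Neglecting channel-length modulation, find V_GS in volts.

In saturation I_D = ½ k_n (V_GS − V_th)², so V_GS − V_th = √(2 I_D / k_n) = √(2 × 10.7 / 6.63) = 1.8 V.
V_GS = 0.776 + 1.8 = 2.57 V.

V_GS = 2.57 V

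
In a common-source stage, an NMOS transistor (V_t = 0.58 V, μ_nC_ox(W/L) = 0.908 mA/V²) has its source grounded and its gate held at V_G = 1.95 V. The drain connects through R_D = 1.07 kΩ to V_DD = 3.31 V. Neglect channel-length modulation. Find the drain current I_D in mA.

V_GS = V_G = 1.95 V, so V_ov = 1.95 − 0.58 = 1.37 V.
Assume saturation: I_D = ½ k_n V_ov² = 0.5 × 0.908 × 1.37² = 0.852 mA, giving V_DS = V_DD − I_D R_D = 3.31 − 0.852 × 1.07 = 2.4 V.
V_DS = 2.4 V ≥ V_ov = 1.37 V, confirming saturation.

I_D = 0.852 mA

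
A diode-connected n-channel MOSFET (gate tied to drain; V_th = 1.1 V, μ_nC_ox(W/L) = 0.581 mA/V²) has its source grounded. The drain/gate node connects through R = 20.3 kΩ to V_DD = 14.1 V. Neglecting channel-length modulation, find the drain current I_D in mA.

With gate tied to drain, V_GS = V_DS ≥ V_GS − V_th, so the device is in saturation.
KCL at the drain: ½ k_n (V_GS − V_th)² = (V_DD − V_GS)/R.
Let x = V_GS − 1.1. Then 5.9 x² + x − 13 = 0, giving x = 1.4 V (positive root), so V_GS = 2.5 V.
I_D = (V_DD − V_GS)/R = (14.1 − 2.5) / 20.3 = 0.571 mA.

I_D = 0.571 mA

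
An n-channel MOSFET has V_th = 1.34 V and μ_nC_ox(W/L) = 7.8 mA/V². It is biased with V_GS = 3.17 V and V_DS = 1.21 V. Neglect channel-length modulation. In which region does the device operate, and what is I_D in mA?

Triode; I_D = 11.6 mA

V_ov = V_GS − V_th = 3.17 − 1.34 = 1.83 V.
Since V_DS = 1.21 V < V_ov = 1.83 V, the device is in the triode region.
I_D = k_n [V_ov · V_DS − ½ V_DS²] = 7.8 × [1.83 × 1.21 − 0.5 × 1.21²] = 11.6 mA.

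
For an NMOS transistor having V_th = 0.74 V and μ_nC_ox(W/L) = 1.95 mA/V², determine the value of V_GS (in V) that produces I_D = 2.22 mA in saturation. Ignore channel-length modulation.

In saturation I_D = ½ k_n (V_GS − V_th)², so V_GS − V_th = √(2 I_D / k_n) = √(2 × 2.22 / 1.95) = 1.51 V.
V_GS = 0.74 + 1.51 = 2.25 V.

V_GS = 2.25 V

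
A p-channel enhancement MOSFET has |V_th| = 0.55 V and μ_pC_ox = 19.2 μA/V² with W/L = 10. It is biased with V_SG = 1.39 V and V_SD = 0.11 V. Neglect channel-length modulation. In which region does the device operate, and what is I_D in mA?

k_p = μ_pC_ox · (W/L) = 0.192 mA/V².
V_ov = V_SG − |V_th| = 1.39 − 0.55 = 0.84 V.
Since V_SD = 0.11 V < V_ov = 0.84 V, the device is in the triode region.
I_D = k_p [V_ov · V_SD − ½ V_SD²] = 0.192 × [0.84 × 0.11 − 0.5 × 0.11²] = 0.0166 mA.

Triode; I_D = 0.0166 mA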